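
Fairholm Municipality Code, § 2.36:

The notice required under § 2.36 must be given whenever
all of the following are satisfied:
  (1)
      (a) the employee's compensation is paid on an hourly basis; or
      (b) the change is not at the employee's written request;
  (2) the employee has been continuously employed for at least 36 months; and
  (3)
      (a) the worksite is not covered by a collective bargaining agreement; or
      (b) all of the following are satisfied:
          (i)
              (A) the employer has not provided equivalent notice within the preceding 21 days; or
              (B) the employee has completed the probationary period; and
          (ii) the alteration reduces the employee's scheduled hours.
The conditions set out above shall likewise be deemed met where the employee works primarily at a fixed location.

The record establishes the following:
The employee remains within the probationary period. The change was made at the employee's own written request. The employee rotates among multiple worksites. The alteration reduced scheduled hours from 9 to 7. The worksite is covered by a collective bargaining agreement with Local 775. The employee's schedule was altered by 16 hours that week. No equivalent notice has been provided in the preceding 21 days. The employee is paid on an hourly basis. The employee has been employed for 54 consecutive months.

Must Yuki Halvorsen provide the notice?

Yes — required.

(a) hourly-paid — met.
(b) not employee-requested — not met.
So (1) is satisfied (T OR F).
(2) tenure ≥ 36 mo. — met.
(a) no CBA — not satisfied.
(A) no recent notice — holds.
(B) past probation — fails.
(i): T OR F → true.
(ii) hours reduced — satisfied.
So (b) is satisfied (T AND T).
(3) = F OR T = true.
Overall: T AND T AND T → true.
Exception (fixed location) — not satisfied.
Result: main true OR exception false → true.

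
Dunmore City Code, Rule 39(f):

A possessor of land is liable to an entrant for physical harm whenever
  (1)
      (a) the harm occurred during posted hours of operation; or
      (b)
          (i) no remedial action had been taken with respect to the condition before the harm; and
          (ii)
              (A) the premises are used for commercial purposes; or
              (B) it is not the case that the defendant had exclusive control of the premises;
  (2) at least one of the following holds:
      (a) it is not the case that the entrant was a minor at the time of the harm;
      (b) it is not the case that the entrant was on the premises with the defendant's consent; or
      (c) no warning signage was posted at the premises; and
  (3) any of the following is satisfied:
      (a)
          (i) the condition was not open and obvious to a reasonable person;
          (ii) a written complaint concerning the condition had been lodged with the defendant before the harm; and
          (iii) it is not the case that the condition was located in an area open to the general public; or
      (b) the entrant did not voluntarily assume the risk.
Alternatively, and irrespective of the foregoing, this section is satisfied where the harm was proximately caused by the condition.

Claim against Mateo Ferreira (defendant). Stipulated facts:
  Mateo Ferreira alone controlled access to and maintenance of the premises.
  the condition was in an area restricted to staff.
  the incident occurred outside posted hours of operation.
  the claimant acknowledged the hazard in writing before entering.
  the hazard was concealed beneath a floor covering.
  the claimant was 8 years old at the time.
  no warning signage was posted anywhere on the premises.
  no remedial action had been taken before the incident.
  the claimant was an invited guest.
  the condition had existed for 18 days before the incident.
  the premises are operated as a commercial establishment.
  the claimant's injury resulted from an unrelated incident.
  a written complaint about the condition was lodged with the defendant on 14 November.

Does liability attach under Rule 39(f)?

Yes — liable.

(a) during posted hours — not met.
(i) no remedial action — holds.
(A) commercial use — met.
(B) not (exclusive control) — fails.
(ii): T OR F → true.
So (b) is satisfied (T AND T).
(1): F OR T → true.
(a) not (entrant a minor) — not met.
(b) not (consent to enter) — not satisfied.
(c) no signage posted — holds.
So (2) is satisfied (F OR F OR T).
(i) not open/obvious — holds.
(ii) complaint lodged — met.
(iii) not (public area) — met.
(a) = T AND T AND T = true.
(b) no assumed risk — fails.
So (3) is satisfied (T OR F).
So Overall is satisfied (T AND T AND T).
Exception (proximate cause) — not satisfied.
Result: main true OR exception false → true.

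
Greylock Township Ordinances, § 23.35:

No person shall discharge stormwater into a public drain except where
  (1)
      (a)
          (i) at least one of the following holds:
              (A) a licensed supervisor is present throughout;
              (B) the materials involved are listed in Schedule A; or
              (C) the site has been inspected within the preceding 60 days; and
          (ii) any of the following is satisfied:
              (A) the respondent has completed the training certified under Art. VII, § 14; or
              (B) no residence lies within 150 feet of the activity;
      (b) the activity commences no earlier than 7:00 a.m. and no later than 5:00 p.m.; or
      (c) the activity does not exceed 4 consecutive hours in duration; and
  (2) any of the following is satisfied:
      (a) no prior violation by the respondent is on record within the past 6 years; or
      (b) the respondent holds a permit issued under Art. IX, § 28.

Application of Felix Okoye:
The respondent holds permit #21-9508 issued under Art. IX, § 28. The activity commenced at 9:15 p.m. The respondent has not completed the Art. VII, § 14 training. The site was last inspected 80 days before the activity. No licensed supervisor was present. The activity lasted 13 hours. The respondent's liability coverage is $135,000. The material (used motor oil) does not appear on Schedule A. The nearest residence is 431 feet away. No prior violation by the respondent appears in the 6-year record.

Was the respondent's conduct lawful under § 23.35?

No — unlawful.

(A) supervisor present — not satisfied.
(B) Schedule A material — not met.
(C) site inspected — fails.
So (i) is not satisfied (F OR F OR F).
(A) training certified — fails.
(B) no residence in 150 ft — met.
(ii): F OR T → true.
So (a) is not satisfied (F AND T).
(b) start within hours — not satisfied.
(c) ≤ 4 hrs duration — not met.
So (1) is not satisfied (F OR F OR F).
(a) no prior violation — satisfied.
(b) holds permit — met.
(2): T OR T → true.
So Overall is not satisfied (F AND T).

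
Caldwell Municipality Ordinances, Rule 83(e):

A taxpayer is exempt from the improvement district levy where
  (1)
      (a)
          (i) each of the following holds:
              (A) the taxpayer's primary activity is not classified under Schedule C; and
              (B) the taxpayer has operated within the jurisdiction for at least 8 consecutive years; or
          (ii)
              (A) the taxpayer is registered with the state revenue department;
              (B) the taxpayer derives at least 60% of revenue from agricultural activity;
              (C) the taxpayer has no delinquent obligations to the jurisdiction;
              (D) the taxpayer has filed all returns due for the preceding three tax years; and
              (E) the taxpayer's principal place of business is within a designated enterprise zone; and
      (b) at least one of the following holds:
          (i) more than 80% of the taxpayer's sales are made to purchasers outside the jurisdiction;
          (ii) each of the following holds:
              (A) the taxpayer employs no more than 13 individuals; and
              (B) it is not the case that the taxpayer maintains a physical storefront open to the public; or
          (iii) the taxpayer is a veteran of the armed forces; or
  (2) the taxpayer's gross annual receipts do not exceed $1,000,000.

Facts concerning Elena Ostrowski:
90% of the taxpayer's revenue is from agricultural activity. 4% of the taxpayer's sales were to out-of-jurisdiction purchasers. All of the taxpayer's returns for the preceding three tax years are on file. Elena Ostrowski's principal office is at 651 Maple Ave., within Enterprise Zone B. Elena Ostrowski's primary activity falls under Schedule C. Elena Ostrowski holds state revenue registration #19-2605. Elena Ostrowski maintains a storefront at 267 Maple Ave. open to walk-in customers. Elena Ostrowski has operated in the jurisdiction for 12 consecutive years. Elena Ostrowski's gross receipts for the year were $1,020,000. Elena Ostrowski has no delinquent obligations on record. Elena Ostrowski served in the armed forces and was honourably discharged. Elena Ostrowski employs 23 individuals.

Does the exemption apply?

(A) not (Schedule C activity) — not satisfied.
(B) ≥ 8 yrs in jurisdiction — met.
So (i) is not satisfied (F AND T).
(A) state-registered — met.
(B) ≥60% agricultural — met.
(C) no delinquency — satisfied.
(D) returns current — satisfied.
(E) in enterprise zone — holds.
So (ii) is satisfied (T AND T AND T AND T AND T).
(a) = F OR T = true.
(i) >80% out-of-jur. sales — not met.
(A) ≤ 13 employees — not satisfied.
(B) not (has storefront) — not met.
(ii) = F AND F = false.
(iii) veteran — met.
So (b) is satisfied (F OR F OR T).
(1) = T AND T = true.
(2) receipts ≤ $1,000,000 — not satisfied.
So Overall is satisfied (T OR F).

Yes — exempt.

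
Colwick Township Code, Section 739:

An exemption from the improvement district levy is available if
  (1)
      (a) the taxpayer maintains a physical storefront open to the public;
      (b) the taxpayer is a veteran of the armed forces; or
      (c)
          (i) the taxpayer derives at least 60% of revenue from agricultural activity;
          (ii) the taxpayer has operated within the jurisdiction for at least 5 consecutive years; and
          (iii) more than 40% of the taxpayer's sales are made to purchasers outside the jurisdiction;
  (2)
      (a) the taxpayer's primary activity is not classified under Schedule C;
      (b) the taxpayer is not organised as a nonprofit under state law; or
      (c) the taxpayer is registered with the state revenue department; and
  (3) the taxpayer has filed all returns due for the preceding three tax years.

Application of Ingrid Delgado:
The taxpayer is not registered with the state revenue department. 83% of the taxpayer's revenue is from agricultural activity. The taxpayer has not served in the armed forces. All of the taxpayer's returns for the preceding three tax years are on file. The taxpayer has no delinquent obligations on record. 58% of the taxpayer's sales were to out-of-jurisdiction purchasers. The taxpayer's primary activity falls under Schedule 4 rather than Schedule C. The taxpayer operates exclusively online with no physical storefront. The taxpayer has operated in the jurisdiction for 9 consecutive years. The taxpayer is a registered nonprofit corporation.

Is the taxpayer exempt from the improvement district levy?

(a) has storefront — fails.
(b) veteran — not satisfied.
(i) ≥60% agricultural — satisfied.
(ii) ≥ 5 yrs in jurisdiction — satisfied.
(iii) >40% out-of-jur. sales — met.
(c): T AND T AND T → true.
(1) = F OR F OR T = true.
(a) not (Schedule C activity) — met.
(b) not (nonprofit) — not met.
(c) state-registered — fails.
So (2) is satisfied (T OR F OR F).
(3) returns current — met.
Overall = T AND T AND T = true.

Yes — exempt.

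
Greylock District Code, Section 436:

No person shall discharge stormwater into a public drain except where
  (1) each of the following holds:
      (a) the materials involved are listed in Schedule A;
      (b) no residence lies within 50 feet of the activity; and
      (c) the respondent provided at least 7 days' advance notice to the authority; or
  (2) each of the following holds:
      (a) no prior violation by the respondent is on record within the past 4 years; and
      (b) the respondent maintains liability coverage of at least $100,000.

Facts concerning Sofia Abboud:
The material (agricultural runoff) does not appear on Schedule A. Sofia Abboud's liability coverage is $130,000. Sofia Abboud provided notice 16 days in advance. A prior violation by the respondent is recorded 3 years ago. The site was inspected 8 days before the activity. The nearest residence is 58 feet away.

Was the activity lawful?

(a) Schedule A material — fails.
(b) no residence in 50 ft — met.
(c) ≥7 days' notice — holds.
So (1) is not satisfied (F AND T AND T).
(a) no prior violation — fails.
(b) coverage ≥ $100,000 — satisfied.
(2) = F AND T = false.
Overall: F OR F → false.

No — unlawful.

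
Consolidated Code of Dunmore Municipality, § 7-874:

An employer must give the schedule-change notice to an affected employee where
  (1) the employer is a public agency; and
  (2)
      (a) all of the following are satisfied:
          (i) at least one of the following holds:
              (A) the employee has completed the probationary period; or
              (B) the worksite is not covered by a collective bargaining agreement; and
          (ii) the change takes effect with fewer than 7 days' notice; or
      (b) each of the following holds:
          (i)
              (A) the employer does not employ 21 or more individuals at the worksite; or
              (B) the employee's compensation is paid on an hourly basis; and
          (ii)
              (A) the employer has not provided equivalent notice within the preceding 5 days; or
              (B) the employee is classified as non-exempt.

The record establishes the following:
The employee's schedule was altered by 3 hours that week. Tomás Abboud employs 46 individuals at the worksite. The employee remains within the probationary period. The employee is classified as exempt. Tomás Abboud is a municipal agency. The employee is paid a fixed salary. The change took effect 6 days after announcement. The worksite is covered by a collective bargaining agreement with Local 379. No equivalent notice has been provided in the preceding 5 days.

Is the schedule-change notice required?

No — not required.

(1) public agency — met.
(A) past probation — fails.
(B) no CBA — fails.
(i) = F OR F = false.
(ii) < 7 days' notice — holds.
So (a) is not satisfied (F AND T).
(A) not (≥ 21 at site) — fails.
(B) hourly-paid — not met.
So (i) is not satisfied (F OR F).
(A) no recent notice — holds.
(B) non-exempt — not satisfied.
(ii): T OR F → true.
(b): F AND T → false.
So (2) is not satisfied (F OR F).
So Overall is not satisfied (T AND F).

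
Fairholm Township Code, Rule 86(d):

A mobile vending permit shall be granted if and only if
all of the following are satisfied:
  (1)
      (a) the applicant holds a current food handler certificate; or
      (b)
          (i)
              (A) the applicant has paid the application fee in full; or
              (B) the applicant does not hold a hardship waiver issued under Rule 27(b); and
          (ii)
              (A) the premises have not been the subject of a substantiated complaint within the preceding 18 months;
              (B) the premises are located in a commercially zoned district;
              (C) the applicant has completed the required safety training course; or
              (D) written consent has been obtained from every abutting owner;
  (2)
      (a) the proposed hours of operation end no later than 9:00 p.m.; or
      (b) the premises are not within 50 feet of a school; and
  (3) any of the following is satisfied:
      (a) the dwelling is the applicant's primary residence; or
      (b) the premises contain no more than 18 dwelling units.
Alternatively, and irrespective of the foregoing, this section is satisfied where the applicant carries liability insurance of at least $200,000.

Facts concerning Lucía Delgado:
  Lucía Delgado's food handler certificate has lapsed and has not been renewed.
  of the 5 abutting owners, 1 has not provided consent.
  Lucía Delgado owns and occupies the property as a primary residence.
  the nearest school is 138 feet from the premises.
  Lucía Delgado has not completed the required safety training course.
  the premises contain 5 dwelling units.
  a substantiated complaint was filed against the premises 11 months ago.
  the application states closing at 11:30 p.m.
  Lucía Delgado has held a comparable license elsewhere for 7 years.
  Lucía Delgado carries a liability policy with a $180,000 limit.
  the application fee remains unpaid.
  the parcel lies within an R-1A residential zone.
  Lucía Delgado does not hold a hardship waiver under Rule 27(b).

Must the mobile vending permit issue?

No — denied.

(a) food handler cert. — not met.
(A) fee paid — not satisfied.
(B) not (hardship waiver) — met.
(i) = F OR T = true.
(A) no complaint in 18 mo. — fails.
(B) commercially zoned — not met.
(C) safety training — not met.
(D) all abutters consent — not met.
(ii) = F OR F OR F OR F = false.
So (b) is not satisfied (T AND F).
(1): F OR F → false.
(a) closes by 9 p.m. — not met.
(b) ≥50 ft from school — satisfied.
(2): F OR T → true.
(a) primary residence — holds.
(b) ≤ 18 units — holds.
(3) = T OR T = true.
Overall: F AND T AND T → false.
Exception (insurance ≥ $200,000) — not satisfied.
Result: main false OR exception false → false.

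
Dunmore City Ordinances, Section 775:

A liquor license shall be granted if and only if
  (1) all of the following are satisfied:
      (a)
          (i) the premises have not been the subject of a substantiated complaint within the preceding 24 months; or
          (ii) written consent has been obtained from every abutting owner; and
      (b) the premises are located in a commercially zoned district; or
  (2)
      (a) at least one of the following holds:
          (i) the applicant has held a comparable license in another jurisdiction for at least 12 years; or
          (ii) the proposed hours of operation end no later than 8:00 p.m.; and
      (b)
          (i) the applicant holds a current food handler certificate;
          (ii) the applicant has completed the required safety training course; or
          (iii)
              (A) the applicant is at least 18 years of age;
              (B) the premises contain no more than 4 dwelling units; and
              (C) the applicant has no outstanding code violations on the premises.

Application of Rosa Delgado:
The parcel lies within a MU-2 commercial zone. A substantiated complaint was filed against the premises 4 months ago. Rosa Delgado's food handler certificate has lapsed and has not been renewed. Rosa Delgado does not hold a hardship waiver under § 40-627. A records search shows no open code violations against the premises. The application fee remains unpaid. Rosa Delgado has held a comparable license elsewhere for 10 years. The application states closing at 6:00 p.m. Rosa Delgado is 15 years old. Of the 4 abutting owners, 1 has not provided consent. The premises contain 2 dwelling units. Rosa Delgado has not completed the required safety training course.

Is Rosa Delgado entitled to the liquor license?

No — denied.

(i) no complaint in 24 mo. — fails.
(ii) all abutters consent — not satisfied.
(a): F OR F → false.
(b) commercially zoned — met.
So (1) is not satisfied (F AND T).
(i) prior license ≥ 12 yr — not met.
(ii) closes by 8 p.m. — holds.
So (a) is satisfied (F OR T).
(i) food handler cert. — not met.
(ii) safety training — not satisfied.
(A) age ≥ 18 — not met.
(B) ≤ 4 units — satisfied.
(C) no code violations — holds.
(iii) = F AND T AND T = false.
So (b) is not satisfied (F OR F OR F).
(2) = T AND F = false.
So Overall is not satisfied (F OR F).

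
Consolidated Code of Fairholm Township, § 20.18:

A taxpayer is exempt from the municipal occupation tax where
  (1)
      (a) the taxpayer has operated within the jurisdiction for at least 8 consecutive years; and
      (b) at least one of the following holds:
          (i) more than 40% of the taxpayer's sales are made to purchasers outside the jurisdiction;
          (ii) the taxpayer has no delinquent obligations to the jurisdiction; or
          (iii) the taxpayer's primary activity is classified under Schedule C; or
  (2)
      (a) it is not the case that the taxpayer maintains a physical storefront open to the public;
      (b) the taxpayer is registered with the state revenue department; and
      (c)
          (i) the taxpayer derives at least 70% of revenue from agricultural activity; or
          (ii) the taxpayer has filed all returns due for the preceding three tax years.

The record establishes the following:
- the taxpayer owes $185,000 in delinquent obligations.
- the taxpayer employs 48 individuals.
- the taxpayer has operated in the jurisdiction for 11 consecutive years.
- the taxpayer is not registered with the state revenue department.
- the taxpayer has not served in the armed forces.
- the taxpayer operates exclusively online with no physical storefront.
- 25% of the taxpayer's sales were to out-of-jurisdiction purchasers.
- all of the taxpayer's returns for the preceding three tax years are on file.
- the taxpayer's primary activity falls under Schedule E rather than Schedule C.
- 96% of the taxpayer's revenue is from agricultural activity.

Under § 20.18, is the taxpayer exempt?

No — not exempt.

(a) ≥ 8 yrs in jurisdiction — holds.
(i) >40% out-of-jur. sales — not met.
(ii) no delinquency — not met.
(iii) Schedule C activity — not met.
(b): F OR F OR F → false.
(1) = T AND F = false.
(a) not (has storefront) — satisfied.
(b) state-registered — not met.
(i) ≥70% agricultural — satisfied.
(ii) returns current — satisfied.
(c) = T OR T = true.
(2) = T AND F AND T = false.
Overall = F OR F = false.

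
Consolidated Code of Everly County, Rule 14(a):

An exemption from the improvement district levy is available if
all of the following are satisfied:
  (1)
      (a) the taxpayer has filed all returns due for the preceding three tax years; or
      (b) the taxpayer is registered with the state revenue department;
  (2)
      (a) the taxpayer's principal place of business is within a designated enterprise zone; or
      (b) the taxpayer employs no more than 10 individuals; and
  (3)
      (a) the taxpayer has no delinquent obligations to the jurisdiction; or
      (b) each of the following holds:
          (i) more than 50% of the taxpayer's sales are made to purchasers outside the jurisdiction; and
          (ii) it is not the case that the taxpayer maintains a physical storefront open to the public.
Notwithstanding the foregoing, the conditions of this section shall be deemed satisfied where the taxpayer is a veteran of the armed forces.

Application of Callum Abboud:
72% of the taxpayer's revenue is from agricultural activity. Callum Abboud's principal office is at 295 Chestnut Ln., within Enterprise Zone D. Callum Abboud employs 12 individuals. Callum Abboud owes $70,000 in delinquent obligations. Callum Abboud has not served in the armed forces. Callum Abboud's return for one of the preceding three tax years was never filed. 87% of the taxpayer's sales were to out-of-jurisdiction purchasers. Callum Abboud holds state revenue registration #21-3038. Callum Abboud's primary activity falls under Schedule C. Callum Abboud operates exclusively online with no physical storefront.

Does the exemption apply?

Yes — exempt.

(a) returns current — not satisfied.
(b) state-registered — satisfied.
So (1) is satisfied (F OR T).
(a) in enterprise zone — satisfied.
(b) ≤ 10 employees — not met.
(2): T OR F → true.
(a) no delinquency — fails.
(i) >50% out-of-jur. sales — met.
(ii) not (has storefront) — holds.
So (b) is satisfied (T AND T).
(3) = F OR T = true.
So Overall is satisfied (T AND T AND T).
Exception (veteran) — not satisfied.
Result: main true OR exception false → true.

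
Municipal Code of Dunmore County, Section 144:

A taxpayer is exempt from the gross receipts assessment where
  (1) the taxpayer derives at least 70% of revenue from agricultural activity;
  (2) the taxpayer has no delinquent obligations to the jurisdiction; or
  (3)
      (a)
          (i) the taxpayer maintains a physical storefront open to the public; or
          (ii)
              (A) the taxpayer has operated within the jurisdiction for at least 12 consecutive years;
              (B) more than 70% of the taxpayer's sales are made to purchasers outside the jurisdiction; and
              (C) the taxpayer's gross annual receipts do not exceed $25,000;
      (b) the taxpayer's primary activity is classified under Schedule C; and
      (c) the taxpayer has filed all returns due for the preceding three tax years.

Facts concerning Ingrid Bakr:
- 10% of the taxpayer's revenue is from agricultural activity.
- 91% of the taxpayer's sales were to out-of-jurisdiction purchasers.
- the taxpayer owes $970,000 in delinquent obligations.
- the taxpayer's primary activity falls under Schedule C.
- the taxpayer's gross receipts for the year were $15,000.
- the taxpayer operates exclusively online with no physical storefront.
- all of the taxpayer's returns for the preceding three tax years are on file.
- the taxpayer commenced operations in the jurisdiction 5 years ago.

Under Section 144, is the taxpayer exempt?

(1) ≥70% agricultural — not met.
(2) no delinquency — fails.
(i) has storefront — not met.
(A) ≥ 12 yrs in jurisdiction — not satisfied.
(B) >70% out-of-jur. sales — satisfied.
(C) receipts ≤ $25,000 — holds.
So (ii) is not satisfied (F AND T AND T).
(a) = F OR F = false.
(b) Schedule C activity — holds.
(c) returns current — satisfied.
(3) = F AND T AND T = false.
So Overall is not satisfied (F OR F OR F).

No — not exempt.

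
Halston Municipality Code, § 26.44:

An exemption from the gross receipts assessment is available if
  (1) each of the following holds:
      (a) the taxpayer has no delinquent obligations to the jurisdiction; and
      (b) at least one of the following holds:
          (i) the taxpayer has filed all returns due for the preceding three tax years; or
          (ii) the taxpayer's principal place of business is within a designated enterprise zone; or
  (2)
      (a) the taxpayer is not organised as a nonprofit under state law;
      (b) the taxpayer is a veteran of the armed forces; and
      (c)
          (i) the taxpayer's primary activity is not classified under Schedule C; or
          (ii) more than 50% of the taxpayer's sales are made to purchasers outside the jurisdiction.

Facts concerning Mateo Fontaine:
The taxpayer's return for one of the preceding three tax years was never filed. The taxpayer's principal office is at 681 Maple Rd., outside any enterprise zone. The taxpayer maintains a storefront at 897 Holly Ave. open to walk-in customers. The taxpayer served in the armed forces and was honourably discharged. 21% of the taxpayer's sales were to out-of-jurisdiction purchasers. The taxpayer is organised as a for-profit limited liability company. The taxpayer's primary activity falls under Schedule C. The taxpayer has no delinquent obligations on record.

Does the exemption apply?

No — not exempt.

(a) no delinquency — holds.
(i) returns current — not satisfied.
(ii) in enterprise zone — not met.
So (b) is not satisfied (F OR F).
(1) = T AND F = false.
(a) not (nonprofit) — met.
(b) veteran — met.
(i) not (Schedule C activity) — not satisfied.
(ii) >50% out-of-jur. sales — fails.
(c): F OR F → false.
So (2) is not satisfied (T AND T AND F).
Overall: F OR F → false.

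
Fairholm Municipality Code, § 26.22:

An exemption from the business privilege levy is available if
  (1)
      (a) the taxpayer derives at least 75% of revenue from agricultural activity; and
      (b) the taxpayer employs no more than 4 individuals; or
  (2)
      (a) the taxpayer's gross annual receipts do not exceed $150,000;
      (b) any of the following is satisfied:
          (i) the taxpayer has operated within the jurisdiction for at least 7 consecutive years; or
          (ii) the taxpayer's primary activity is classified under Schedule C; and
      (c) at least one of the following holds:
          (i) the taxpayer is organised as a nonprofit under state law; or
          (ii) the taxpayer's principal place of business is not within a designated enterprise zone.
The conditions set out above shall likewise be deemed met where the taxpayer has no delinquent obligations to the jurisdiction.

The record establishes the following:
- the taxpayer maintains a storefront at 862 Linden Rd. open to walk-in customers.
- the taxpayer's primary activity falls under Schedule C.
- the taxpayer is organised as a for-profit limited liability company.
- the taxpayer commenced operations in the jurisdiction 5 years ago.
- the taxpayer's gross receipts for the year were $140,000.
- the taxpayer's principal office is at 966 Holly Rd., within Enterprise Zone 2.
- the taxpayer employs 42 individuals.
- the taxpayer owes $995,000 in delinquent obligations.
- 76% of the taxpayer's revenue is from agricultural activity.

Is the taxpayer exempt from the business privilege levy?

(a) ≥75% agricultural — holds.
(b) ≤ 4 employees — not met.
(1): T AND F → false.
(a) receipts ≤ $150,000 — satisfied.
(i) ≥ 7 yrs in jurisdiction — not satisfied.
(ii) Schedule C activity — met.
(b): F OR T → true.
(i) nonprofit — not met.
(ii) not (in enterprise zone) — not met.
(c): F OR F → false.
So (2) is not satisfied (T AND T AND F).
So Overall is not satisfied (F OR F).
Exception (no delinquency) — not satisfied.
Result: main false OR exception false → false.

No — not exempt.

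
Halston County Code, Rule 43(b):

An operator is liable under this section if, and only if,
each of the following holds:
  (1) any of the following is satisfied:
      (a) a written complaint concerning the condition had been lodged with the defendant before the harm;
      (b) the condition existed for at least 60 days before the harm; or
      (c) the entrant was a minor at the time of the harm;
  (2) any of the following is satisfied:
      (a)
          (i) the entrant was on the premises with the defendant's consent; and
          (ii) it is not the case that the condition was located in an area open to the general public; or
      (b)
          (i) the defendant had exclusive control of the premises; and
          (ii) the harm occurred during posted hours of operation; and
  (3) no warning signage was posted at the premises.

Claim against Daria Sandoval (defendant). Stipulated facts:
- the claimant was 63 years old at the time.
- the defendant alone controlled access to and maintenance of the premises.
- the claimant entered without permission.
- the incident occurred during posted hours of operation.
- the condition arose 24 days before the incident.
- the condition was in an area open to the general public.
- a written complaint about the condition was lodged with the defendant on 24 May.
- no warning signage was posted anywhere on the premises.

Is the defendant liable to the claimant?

Yes — liable.

(a) complaint lodged — holds.
(b) condition ≥60 days old — not met.
(c) entrant a minor — not met.
So (1) is satisfied (T OR F OR F).
(i) consent to enter — fails.
(ii) not (public area) — not met.
(a) = F AND F = false.
(i) exclusive control — satisfied.
(ii) during posted hours — met.
So (b) is satisfied (T AND T).
(2) = F OR T = true.
(3) no signage posted — satisfied.
Overall: T AND T AND T → true.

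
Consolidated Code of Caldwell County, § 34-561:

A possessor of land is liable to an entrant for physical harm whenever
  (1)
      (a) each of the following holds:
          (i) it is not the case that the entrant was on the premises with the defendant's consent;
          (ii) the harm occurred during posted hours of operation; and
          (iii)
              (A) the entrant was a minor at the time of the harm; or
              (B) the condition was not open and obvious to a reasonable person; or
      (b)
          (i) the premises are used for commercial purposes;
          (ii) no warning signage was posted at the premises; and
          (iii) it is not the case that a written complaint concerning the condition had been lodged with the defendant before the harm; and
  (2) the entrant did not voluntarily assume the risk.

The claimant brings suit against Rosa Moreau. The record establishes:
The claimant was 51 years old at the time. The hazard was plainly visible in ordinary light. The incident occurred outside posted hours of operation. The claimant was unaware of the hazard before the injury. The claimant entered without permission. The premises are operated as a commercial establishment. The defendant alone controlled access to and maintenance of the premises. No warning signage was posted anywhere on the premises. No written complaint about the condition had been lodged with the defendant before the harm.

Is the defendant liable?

Yes — liable.

(i) not (consent to enter) — holds.
(ii) during posted hours — not satisfied.
(A) entrant a minor — fails.
(B) not open/obvious — not satisfied.
So (iii) is not satisfied (F OR F).
So (a) is not satisfied (T AND F AND F).
(i) commercial use — satisfied.
(ii) no signage posted — met.
(iii) not (complaint lodged) — met.
(b): T AND T AND T → true.
So (1) is satisfied (F OR T).
(2) no assumed risk — met.
So Overall is satisfied (T AND T).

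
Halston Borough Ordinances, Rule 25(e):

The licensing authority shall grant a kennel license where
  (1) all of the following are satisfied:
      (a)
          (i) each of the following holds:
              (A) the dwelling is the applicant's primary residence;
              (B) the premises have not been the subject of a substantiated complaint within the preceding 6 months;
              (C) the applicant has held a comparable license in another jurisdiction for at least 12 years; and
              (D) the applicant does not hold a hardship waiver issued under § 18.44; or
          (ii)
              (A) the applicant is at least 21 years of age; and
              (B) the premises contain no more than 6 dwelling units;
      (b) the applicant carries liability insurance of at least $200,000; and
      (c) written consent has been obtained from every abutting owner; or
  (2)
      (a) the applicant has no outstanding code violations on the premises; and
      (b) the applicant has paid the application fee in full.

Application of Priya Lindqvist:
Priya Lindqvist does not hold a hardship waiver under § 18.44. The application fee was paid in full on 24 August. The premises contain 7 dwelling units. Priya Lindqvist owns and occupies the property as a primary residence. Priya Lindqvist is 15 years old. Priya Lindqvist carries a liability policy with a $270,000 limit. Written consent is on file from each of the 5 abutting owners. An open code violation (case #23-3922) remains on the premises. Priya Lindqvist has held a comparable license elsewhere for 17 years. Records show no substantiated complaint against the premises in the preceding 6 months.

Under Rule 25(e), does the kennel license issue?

Yes — granted.

(A) primary residence — holds.
(B) no complaint in 6 mo. — met.
(C) prior license ≥ 12 yr — satisfied.
(D) not (hardship waiver) — satisfied.
(i) = T AND T AND T AND T = true.
(A) age ≥ 21 — fails.
(B) ≤ 6 units — fails.
So (ii) is not satisfied (F AND F).
(a) = T OR F = true.
(b) insurance ≥ $200,000 — met.
(c) all abutters consent — satisfied.
So (1) is satisfied (T AND T AND T).
(a) no code violations — fails.
(b) fee paid — holds.
So (2) is not satisfied (F AND T).
Overall: T OR F → true.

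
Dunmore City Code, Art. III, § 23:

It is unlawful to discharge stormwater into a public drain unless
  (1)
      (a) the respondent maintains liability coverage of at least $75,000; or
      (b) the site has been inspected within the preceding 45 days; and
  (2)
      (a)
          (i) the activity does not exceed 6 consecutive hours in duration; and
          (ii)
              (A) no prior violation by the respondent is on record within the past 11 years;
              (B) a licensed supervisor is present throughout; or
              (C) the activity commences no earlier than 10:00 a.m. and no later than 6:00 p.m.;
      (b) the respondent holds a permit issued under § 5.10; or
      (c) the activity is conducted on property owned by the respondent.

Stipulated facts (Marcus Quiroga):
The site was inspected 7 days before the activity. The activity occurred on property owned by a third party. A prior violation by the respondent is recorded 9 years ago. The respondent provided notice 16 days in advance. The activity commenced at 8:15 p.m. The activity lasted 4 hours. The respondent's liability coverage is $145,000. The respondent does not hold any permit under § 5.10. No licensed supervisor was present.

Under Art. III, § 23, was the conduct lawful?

(a) coverage ≥ $75,000 — satisfied.
(b) site inspected — met.
(1) = T OR T = true.
(i) ≤ 6 hrs duration — holds.
(A) no prior violation — not satisfied.
(B) supervisor present — not met.
(C) start within hours — not satisfied.
(ii): F OR F OR F → false.
(a): T AND F → false.
(b) holds permit — not satisfied.
(c) own property — fails.
(2) = F OR F OR F = false.
Overall = T AND F = false.

No — unlawful.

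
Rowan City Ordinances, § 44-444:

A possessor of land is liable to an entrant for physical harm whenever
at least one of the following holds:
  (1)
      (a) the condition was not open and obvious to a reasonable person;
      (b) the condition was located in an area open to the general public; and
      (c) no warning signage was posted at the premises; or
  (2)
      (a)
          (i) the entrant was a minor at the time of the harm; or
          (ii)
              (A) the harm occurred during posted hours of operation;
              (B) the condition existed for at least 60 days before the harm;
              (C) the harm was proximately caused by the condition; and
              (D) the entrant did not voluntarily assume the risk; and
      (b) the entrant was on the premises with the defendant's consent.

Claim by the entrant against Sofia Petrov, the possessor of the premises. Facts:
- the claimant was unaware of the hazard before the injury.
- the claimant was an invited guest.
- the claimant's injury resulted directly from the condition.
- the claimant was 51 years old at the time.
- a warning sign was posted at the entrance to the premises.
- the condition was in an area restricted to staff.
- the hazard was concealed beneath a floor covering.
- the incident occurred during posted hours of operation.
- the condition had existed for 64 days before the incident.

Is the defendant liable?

(a) not open/obvious — holds.
(b) public area — not satisfied.
(c) no signage posted — fails.
So (1) is not satisfied (T AND F AND F).
(i) entrant a minor — not met.
(A) during posted hours — holds.
(B) condition ≥60 days old — met.
(C) proximate cause — met.
(D) no assumed risk — satisfied.
So (ii) is satisfied (T AND T AND T AND T).
(a): F OR T → true.
(b) consent to enter — met.
So (2) is satisfied (T AND T).
So Overall is satisfied (F OR T).

Yes — liable.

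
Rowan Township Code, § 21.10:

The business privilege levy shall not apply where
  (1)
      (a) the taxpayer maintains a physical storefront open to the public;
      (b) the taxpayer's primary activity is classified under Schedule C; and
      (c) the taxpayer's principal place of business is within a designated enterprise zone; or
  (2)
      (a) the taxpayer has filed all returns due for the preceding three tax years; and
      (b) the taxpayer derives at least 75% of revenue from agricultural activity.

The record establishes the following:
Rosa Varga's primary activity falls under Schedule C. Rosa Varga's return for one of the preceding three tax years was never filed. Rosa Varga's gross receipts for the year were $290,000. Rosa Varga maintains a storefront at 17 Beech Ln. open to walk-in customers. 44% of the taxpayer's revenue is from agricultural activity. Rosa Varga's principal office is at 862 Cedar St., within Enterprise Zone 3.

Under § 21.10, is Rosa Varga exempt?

(a) has storefront — met.
(b) Schedule C activity — holds.
(c) in enterprise zone — met.
So (1) is satisfied (T AND T AND T).
(a) returns current — not met.
(b) ≥75% agricultural — not met.
(2): F AND F → false.
So Overall is satisfied (T OR F).

Yes — exempt.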